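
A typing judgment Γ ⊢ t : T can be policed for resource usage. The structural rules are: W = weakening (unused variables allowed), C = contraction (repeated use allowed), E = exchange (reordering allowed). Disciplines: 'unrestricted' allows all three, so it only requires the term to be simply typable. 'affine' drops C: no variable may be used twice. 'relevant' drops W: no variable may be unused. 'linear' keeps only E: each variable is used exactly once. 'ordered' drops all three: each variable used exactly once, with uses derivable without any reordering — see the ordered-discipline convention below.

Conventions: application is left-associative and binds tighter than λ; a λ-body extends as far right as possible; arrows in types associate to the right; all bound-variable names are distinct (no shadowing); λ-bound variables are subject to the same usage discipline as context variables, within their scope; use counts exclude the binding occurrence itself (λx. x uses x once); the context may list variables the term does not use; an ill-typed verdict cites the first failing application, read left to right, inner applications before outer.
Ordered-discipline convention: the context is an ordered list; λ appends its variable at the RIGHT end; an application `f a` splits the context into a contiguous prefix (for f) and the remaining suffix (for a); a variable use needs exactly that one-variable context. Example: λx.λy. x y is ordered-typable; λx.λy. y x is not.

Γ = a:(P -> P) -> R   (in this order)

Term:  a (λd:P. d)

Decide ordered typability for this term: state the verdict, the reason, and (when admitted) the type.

yes — a, d: once each, no exchange needed; term : R
variable uses: a=1; d (λ-bound)=1
order of uses: a, d
typing: ✓ — R
across the five disciplines: ordered ✓; linear ✓; affine ✓; relevant ✓; unrestricted ✓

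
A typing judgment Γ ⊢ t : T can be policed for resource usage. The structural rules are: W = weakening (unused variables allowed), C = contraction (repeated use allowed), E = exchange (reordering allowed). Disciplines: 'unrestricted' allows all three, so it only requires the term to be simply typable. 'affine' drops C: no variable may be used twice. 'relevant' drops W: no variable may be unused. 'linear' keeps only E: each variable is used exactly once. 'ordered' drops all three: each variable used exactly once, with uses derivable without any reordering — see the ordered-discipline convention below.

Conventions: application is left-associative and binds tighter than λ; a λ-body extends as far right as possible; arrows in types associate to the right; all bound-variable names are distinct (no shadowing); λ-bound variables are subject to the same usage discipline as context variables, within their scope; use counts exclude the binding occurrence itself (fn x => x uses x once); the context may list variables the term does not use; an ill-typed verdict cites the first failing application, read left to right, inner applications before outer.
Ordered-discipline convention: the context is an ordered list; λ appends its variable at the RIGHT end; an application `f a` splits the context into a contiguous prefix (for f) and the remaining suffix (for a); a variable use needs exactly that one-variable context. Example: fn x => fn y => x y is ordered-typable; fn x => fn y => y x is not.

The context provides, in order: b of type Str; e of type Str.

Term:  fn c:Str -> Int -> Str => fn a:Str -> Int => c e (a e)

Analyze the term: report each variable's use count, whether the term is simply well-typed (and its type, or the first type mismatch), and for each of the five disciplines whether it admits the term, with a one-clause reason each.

variable uses: b: 0; e: 2; c [bound]: 1; a [bound]: 1
use order (left to right): c, e, a, e
typing: the term checks, with type (Str -> Int -> Str) -> (Str -> Int) -> Str
ordered: ✗ — e ×2 used more than once (contraction); needs weakening: b unused
linear: ✗ — e ×2 used more than once (contraction); needs weakening: b unused
affine: ✗ — e ×2 used more than once (contraction)
relevant: ✗ — needs weakening: b unused
unrestricted: ✓ — typability at (Str -> Int -> Str) -> (Str -> Int) -> Str is all that's needed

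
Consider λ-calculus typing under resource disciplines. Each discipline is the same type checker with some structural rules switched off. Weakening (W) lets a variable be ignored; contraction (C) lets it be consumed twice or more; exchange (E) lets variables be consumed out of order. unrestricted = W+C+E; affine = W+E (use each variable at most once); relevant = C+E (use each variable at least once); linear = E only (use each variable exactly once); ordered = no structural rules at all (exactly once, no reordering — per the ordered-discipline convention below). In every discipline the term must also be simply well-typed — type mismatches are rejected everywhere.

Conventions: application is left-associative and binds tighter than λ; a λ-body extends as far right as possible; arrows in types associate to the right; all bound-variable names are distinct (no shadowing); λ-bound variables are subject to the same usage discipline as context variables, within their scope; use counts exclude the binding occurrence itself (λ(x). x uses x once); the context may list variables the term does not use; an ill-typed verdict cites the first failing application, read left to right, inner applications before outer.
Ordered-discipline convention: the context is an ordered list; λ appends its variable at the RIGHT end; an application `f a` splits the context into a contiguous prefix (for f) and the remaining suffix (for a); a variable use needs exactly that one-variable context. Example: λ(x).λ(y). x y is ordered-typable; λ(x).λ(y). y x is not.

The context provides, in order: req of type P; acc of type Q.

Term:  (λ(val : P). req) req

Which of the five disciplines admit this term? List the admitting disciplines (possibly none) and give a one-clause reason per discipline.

admitted by: unrestricted
variable uses: req: 2; acc: 0; val [bound]: 0
uses in reading order: req, req
typing: well-typed at P
ordered ✗ (repeated use of req ×2; needs weakening: acc, val unused)
linear ✗ (repeated use of req ×2; needs weakening: acc, val unused)
affine ✗ (repeated use of req ×2)
relevant ✗ (needs weakening: acc, val unused)
unrestricted ✓ (type-checks (P) and nothing is barred)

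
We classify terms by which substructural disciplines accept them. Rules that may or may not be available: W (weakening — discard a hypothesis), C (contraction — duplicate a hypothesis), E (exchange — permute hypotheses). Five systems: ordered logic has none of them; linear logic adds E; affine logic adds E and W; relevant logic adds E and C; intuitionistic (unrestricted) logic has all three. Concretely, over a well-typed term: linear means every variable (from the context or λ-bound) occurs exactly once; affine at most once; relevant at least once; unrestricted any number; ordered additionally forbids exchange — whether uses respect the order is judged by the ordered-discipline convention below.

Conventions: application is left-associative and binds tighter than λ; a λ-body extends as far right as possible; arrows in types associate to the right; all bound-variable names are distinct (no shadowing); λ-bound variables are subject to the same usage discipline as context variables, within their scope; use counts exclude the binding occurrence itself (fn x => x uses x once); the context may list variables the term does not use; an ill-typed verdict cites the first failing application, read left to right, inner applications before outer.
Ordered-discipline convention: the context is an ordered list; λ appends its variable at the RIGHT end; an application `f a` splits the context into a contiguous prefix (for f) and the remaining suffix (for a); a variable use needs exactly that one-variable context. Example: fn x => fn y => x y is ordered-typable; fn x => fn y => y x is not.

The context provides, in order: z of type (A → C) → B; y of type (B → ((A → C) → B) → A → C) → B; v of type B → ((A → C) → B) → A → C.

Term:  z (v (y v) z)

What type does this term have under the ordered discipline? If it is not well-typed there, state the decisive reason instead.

not well-typed under ordered — repeated use of z ×2, v ×2
counts: z: 2; y: 1; v: 2
uses in reading order: z, v, y, v, z
typing: ✓ — B
summary: ordered ✗ | linear ✗ | affine ✗ | relevant ✓ | unrestricted ✓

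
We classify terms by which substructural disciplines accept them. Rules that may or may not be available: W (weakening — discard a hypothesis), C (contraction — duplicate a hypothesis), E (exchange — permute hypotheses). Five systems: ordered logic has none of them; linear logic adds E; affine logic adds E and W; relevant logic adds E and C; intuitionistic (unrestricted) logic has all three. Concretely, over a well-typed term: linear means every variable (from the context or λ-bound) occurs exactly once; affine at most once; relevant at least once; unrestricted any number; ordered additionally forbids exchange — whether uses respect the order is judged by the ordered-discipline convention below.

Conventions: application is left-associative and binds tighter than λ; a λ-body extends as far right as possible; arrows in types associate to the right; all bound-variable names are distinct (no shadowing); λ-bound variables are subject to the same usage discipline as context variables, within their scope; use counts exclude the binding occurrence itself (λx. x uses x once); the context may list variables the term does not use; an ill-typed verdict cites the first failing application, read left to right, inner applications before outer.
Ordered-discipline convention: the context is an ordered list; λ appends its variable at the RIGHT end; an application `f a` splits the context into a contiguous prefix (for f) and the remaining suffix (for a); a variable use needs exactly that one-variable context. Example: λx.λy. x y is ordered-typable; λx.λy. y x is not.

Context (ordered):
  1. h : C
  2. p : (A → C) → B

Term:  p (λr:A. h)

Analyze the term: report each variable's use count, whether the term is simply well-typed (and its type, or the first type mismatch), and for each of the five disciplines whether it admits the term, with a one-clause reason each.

usage: h=1; p=1; r (bound)=0
order of uses: p, h
typing: well-typed at B
ordered: ✗, needs weakening: r unused
linear: ✗, needs weakening: r unused
affine: ✓, h, p, r: no repeats, contraction unneeded
relevant: ✗, needs weakening: r unused
unrestricted: ✓, typability at B is all that's needed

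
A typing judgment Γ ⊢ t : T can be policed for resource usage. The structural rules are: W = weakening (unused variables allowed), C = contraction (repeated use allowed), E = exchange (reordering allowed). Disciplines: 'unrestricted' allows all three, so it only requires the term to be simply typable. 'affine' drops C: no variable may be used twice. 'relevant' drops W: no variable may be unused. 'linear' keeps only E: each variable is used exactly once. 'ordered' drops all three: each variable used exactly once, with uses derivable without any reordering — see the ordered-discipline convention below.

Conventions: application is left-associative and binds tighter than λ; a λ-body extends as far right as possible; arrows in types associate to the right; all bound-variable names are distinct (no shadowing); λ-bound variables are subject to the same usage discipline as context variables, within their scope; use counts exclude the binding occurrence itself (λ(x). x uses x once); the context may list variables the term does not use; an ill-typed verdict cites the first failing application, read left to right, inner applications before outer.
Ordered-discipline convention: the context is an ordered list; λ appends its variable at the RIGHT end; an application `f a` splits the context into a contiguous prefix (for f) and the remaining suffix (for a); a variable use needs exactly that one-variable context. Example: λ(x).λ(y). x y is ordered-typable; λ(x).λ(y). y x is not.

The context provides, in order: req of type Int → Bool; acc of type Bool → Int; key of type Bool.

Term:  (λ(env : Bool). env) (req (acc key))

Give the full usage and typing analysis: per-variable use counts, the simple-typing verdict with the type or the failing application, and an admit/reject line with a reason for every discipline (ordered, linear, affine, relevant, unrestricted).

usage: req ×1, acc ×1, key ×1, env [bound] ×1
use order (left to right): env, req, acc, key
typing: ✓ — Bool
ordered: ✓ — req, acc, key, env: once each, no exchange needed
linear: ✓ — exactly-once usage across req, acc, key, env
affine: ✓ — no duplicate uses among req, acc, key, env
relevant: ✓ — req, acc, key, env: all used, weakening unneeded
unrestricted: ✓ — simply typable at Bool; W, C, E all held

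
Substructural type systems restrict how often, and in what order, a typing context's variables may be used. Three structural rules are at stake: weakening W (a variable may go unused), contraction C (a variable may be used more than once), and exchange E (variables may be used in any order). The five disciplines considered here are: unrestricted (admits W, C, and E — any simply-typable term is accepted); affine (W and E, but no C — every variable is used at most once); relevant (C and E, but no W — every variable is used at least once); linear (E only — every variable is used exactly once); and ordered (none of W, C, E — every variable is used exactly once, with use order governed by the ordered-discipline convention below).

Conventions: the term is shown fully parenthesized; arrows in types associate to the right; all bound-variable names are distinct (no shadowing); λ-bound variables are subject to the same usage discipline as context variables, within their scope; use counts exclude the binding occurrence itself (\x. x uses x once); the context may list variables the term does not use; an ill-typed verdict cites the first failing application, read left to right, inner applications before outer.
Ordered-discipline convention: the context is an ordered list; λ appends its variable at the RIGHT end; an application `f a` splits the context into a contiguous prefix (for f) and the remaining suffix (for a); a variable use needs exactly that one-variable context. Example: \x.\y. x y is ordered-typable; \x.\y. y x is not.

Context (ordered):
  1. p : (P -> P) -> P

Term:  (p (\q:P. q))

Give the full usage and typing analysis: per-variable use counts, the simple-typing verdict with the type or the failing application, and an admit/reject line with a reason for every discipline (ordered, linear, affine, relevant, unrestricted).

usage: p ×1; q [bound] ×1
uses in reading order: p, q
typing: well-typed at P
ordered: ✓, one use each (p, q); ordered split holds
linear: ✓, each of p, q used exactly once
affine: ✓, none of p, q used more than once
relevant: ✓, every one of p, q appears
unrestricted: ✓, simply typable at P; W, C, E all held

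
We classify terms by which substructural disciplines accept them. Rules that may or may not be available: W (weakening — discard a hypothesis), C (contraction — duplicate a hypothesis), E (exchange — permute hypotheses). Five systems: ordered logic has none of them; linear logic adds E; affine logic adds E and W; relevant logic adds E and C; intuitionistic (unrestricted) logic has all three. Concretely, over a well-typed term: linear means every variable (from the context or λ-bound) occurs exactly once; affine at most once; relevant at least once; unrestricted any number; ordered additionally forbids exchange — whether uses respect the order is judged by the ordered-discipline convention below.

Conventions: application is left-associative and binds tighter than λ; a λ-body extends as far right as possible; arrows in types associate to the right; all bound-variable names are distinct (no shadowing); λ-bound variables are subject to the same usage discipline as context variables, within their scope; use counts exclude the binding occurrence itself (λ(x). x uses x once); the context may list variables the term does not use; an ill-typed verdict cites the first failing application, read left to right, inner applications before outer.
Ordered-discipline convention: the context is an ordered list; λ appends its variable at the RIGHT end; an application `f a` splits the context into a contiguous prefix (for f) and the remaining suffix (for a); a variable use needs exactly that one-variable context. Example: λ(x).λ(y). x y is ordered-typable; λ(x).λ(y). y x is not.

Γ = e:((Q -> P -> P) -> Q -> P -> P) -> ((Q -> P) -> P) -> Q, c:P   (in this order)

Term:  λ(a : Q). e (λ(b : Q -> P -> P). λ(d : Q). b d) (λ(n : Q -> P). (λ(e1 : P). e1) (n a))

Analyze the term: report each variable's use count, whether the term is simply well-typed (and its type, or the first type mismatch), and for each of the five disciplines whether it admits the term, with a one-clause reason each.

use counts: e: 1×; c: 0×; a (bound): 1×; b (bound): 1×; d (bound): 1×; n (bound): 1×; e1 (bound): 1×
left-to-right use order: e, b, d, e1, n, a
typing: ✓ — Q -> Q
ordered: ✗ — needs weakening: c unused
linear: ✗ — needs weakening: c unused
affine: ✓ — no duplicate uses among e, c, a, b, d, n, e1
relevant: ✗ — needs weakening: c unused
unrestricted: ✓ — typability at Q -> Q is all that's needed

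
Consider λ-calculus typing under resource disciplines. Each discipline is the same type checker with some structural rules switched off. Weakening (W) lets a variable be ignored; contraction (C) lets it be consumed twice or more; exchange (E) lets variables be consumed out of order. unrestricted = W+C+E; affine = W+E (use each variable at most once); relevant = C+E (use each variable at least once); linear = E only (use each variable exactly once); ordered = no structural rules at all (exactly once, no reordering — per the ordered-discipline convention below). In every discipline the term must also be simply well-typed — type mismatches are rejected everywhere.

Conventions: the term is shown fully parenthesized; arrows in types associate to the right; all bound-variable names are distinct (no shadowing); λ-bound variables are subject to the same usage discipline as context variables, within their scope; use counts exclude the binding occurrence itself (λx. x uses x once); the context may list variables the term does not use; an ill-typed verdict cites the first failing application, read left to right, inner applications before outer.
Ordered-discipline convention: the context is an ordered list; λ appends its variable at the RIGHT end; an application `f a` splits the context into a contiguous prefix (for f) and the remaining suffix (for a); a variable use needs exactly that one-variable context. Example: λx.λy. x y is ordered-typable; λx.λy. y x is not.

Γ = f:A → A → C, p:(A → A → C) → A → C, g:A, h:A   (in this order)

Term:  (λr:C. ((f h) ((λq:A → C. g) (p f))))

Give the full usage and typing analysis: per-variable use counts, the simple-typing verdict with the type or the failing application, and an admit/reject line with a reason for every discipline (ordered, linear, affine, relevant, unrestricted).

variable uses: f: 2×, p: 1×, g: 1×, h: 1×, r (λ-bound): 0×, q (λ-bound): 0×
left-to-right use order: f, h, g, p, f
typing: ✓ — C → C
ordered: ✗, repeated use of f ×2; r, q never used (weakening)
linear: ✗, repeated use of f ×2; r, q never used (weakening)
affine: ✗, repeated use of f ×2
relevant: ✗, r, q never used (weakening)
unrestricted: ✓, well-typed at C → C; no restrictions here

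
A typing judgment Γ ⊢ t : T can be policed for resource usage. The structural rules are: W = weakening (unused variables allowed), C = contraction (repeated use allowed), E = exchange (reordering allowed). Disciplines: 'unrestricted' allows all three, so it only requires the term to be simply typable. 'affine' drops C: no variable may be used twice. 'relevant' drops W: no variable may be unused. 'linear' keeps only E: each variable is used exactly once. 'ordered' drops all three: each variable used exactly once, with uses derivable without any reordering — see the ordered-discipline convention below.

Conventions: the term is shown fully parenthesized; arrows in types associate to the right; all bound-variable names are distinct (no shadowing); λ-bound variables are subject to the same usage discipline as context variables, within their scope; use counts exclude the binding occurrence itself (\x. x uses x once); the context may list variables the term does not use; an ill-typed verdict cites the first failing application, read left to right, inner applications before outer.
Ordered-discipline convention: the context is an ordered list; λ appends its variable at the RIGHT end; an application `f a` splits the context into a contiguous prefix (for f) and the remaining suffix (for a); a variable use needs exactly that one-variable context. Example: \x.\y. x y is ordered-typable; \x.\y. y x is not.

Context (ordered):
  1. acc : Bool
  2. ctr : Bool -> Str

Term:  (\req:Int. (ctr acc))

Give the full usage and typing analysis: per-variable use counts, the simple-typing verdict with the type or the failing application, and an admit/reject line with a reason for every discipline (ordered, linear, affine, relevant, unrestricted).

variable uses: acc ×1, ctr ×1, req (λ-bound) ×0
uses in reading order: ctr, acc
typing: ✓ — Int -> Str
ordered: ✗, unused: req — weakening required
linear: ✗, unused: req — weakening required
affine: ✓, none of acc, ctr, req used more than once
relevant: ✗, unused: req — weakening required
unrestricted: ✓, simply typable at Int -> Str; W, C, E all held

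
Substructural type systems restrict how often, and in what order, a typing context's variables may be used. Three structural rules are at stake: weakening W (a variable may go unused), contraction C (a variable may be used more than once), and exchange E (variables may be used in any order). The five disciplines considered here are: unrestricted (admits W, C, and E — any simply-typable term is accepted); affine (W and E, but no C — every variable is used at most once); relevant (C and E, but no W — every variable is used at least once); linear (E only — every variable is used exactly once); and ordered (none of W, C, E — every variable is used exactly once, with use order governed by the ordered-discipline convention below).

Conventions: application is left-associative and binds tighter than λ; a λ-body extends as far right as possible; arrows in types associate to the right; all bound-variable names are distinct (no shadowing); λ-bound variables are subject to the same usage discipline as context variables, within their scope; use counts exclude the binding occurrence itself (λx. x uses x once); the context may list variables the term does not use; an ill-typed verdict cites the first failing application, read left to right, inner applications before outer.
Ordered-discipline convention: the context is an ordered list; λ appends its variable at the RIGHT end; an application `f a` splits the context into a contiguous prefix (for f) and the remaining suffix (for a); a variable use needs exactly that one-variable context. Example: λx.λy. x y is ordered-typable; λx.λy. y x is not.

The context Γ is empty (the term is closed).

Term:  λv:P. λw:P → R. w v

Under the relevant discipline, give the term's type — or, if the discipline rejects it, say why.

term : P → (P → R) → R
counts: v [bound] ×1, w [bound] ×1
left-to-right use order: w, v
typing: ✓ — P → (P → R) → R
across the five disciplines: ordered ✗; linear ✓; affine ✓; relevant ✓; unrestricted ✓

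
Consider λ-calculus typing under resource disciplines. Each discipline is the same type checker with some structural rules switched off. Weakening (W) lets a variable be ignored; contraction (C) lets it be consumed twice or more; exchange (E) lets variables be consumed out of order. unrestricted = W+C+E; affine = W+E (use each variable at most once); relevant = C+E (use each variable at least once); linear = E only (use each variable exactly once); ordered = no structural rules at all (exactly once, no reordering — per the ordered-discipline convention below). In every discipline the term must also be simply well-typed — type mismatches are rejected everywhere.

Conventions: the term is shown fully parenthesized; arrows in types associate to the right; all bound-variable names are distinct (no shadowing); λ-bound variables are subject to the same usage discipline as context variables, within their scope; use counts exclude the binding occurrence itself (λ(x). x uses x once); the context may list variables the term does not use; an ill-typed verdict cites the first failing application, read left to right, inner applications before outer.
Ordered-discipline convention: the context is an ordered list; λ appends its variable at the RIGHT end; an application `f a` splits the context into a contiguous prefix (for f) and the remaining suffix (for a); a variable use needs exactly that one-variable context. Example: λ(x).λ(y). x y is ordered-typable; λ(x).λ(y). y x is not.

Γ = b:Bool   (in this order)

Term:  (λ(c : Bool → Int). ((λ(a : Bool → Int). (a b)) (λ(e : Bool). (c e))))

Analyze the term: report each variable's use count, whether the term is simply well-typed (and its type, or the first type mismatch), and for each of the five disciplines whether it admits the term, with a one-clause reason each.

counts: b: 1×; c (bound): 1×; a (bound): 1×; e (bound): 1×
uses in reading order: a, b, c, e
typing: well-typed — term : (Bool → Int) → Int
ordered: ✗, no contiguous prefix/suffix split fits a, b, c, e
linear: ✓, exactly-once usage across b, c, a, e
affine: ✓, no duplicate uses among b, c, a, e
relevant: ✓, every one of b, c, a, e appears
unrestricted: ✓, typability at (Bool → Int) → Int is all that's needed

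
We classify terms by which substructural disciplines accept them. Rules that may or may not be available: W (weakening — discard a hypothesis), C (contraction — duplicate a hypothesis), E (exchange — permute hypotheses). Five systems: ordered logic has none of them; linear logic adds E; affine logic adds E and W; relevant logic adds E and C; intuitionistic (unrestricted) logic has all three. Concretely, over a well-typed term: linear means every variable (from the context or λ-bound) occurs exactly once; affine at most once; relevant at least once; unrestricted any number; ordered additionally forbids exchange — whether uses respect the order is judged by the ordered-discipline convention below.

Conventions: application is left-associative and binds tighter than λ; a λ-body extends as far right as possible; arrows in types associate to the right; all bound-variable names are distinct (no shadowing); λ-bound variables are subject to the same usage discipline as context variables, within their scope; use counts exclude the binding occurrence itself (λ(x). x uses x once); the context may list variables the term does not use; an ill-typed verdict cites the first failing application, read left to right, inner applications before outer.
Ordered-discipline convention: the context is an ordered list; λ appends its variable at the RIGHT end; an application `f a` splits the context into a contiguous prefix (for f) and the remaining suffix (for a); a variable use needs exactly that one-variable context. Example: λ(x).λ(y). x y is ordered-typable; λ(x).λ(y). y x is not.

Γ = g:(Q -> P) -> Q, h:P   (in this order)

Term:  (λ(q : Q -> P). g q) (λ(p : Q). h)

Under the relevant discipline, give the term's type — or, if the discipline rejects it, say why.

not well-typed under relevant — needs weakening: p unused
usage: g: 1; h: 1; q (λ-bound): 1; p (λ-bound): 0
uses in reading order: g, q, h
typing: well-typed — term : Q
per-discipline verdicts: ordered ✗ · linear ✗ · affine ✓ · relevant ✗ · unrestricted ✓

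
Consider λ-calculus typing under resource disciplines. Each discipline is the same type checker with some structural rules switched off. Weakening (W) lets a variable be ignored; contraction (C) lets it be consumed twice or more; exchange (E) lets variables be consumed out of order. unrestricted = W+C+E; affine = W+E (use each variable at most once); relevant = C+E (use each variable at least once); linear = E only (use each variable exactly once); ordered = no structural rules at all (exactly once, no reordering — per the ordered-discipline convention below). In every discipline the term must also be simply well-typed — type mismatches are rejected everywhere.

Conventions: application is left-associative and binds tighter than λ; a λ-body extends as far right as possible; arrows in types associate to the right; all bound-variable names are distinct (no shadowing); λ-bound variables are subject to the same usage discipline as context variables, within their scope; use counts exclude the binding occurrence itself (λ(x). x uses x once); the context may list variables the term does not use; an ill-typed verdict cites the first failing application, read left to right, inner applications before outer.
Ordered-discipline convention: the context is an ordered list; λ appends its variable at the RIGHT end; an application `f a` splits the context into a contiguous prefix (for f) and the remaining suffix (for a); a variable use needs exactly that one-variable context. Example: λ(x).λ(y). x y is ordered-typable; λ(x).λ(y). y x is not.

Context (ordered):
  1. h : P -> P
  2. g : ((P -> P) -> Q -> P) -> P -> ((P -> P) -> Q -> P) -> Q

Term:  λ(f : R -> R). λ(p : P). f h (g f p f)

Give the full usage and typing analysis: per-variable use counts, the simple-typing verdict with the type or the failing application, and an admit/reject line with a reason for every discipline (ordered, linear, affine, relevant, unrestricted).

variable uses: h: 1×, g: 1×, f [bound]: 3×, p [bound]: 1×
use order (left to right): f, h, g, f, p, f
typing: ill-typed: a function awaiting R gets P -> P
ordered: ✗, fails simple typing
linear: ✗, a type mismatch blocks all five
affine: ✗, the type mismatch rejects it
relevant: ✗, not simply typable
unrestricted: ✗, fails simple typing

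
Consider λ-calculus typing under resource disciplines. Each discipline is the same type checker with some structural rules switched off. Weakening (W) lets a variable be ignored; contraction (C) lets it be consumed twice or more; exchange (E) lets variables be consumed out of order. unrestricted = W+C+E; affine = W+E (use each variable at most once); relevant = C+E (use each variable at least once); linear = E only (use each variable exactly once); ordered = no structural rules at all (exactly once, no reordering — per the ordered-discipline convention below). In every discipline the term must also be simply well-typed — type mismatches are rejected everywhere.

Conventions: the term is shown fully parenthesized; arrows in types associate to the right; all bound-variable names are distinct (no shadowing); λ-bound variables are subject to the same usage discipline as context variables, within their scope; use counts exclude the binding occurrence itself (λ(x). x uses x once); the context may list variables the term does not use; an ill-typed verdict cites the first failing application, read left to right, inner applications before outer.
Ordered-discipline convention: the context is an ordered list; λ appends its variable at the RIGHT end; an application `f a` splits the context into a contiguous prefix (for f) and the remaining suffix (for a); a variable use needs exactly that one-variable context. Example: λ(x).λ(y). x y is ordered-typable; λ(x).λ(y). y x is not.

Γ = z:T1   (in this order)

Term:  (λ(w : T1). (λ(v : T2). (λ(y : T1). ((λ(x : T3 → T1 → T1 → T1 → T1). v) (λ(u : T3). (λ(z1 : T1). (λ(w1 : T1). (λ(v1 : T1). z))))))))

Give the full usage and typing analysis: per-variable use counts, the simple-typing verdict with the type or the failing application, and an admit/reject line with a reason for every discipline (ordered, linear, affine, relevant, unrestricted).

variable uses: z=1, w (bound)=0, v (bound)=1, y (bound)=0, x (bound)=0, u (bound)=0, z1 (bound)=0, w1 (bound)=0, v1 (bound)=0
order of uses: v, z
typing: well-typed at T1 → T2 → T1 → T2
ordered ✗ (w, y, x, u, z1, w1, v1 never used (weakening))
linear ✗ (w, y, x, u, z1, w1, v1 never used (weakening))
affine ✓ (none of z, w, v, y, x, u, z1, w1, v1 used more than once)
relevant ✗ (w, y, x, u, z1, w1, v1 never used (weakening))
unrestricted ✓ (typability at T1 → T2 → T1 → T2 is all that's needed)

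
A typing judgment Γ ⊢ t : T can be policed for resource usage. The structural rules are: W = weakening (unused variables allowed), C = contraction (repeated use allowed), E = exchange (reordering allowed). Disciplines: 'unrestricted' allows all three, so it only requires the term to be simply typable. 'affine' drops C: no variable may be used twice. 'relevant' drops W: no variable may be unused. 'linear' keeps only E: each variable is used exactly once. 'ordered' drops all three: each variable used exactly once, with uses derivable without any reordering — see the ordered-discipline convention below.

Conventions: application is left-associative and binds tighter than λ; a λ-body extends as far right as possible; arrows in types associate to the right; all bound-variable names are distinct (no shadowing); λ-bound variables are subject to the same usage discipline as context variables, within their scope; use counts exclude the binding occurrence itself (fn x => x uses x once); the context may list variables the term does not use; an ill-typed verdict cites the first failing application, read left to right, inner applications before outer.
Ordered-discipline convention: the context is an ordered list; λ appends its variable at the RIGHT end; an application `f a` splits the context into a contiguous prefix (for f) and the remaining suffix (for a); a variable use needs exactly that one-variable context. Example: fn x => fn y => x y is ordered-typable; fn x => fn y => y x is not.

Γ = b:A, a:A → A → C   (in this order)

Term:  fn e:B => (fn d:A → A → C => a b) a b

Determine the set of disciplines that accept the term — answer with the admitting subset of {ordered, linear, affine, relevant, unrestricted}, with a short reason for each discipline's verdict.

admitting disciplines: unrestricted
use counts: b: 2, a: 2, e [bound]: 0, d [bound]: 0
use order (left to right): a, b, a, b
typing: well-typed — term : B → C
ordered: ✗, uses contraction: b ×2, a ×2; e, d left unused
linear: ✗, uses contraction: b ×2, a ×2; e, d left unused
affine: ✗, uses contraction: b ×2, a ×2
relevant: ✗, e, d left unused
unrestricted: ✓, simply typable at B → C; W, C, E all held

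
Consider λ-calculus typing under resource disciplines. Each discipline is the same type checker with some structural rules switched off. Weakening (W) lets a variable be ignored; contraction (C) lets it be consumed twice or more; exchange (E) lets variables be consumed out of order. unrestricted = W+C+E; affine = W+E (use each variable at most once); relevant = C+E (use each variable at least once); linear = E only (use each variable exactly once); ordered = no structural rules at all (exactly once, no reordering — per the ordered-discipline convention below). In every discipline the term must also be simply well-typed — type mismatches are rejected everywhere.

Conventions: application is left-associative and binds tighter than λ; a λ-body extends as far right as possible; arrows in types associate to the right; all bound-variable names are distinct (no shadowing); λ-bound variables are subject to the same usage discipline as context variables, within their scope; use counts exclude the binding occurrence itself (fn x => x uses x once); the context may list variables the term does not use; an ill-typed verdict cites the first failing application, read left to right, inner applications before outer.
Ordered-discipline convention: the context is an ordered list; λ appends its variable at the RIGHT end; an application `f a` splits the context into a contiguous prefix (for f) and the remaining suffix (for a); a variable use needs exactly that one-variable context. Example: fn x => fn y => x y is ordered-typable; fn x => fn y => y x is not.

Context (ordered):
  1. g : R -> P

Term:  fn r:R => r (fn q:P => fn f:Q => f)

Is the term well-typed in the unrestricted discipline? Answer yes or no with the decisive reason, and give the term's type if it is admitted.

no — the type mismatch rejects it
variable uses: g ×0, r [bound] ×1, q [bound] ×0, f [bound] ×1
left-to-right use order: r, f
typing: ill-typed: can't apply a value of type R
summary: ordered ✗, linear ✗, affine ✗, relevant ✗, unrestricted ✗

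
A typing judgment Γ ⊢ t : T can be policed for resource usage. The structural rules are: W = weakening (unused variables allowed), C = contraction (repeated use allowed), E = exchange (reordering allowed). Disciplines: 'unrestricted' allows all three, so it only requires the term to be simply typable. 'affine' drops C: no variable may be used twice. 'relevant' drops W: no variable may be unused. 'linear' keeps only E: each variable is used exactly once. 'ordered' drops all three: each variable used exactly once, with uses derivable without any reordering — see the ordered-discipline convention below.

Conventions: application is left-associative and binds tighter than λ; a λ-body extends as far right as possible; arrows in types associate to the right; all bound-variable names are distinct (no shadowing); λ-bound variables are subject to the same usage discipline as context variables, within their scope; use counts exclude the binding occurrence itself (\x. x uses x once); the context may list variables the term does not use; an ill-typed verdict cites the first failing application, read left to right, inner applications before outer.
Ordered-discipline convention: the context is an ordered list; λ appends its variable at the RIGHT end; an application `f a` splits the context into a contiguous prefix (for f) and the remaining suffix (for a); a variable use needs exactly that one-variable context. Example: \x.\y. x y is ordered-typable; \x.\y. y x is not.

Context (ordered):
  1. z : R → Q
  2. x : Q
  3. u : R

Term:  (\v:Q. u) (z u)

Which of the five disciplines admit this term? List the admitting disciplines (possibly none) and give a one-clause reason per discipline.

accepted by: unrestricted
usage: z: 1×, x: 0×, u: 2×, v (bound): 0×
left-to-right use order: u, z, u
typing: ✓ — R
ordered: ✗, u ×2 used more than once (contraction); x, v left unused
linear: ✗, u ×2 used more than once (contraction); x, v left unused
affine: ✗, u ×2 used more than once (contraction)
relevant: ✗, x, v left unused
unrestricted: ✓, typability at R is all that's needed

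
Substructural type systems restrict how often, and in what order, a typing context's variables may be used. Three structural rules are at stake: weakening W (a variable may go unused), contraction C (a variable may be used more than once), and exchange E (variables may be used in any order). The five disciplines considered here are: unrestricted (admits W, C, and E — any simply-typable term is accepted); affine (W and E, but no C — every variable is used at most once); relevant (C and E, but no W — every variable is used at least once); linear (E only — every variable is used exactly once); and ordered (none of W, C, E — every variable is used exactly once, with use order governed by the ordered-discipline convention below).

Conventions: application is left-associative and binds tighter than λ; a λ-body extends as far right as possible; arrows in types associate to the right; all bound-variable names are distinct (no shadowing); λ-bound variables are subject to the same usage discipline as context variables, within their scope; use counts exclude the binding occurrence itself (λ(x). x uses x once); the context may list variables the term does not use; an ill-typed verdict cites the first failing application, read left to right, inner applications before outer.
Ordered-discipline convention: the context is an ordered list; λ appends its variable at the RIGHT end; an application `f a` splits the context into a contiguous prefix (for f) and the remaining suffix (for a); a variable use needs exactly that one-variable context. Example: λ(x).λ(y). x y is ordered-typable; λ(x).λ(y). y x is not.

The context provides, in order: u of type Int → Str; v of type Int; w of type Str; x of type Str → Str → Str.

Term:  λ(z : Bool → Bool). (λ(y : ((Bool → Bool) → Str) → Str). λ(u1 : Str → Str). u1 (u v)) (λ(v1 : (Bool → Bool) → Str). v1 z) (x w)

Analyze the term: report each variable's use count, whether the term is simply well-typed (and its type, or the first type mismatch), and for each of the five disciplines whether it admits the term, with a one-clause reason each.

use counts: u ×1, v ×1, w ×1, x ×1, z [bound] ×1, y [bound] ×0, u1 [bound] ×1, v1 [bound] ×1
uses in reading order: u1, u, v, v1, z, x, w
typing: the term checks, with type (Bool → Bool) → Str
ordered: ✗ — y never used (weakening)
linear: ✗ — y never used (weakening)
affine: ✓ — none of u, v, w, x, z, y, u1, v1 used more than once
relevant: ✗ — y never used (weakening)
unrestricted: ✓ — typability at (Bool → Bool) → Str is all that's needed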